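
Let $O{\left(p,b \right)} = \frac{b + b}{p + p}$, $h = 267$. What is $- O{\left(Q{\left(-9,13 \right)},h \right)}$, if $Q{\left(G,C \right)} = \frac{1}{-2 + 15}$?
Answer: $-3471$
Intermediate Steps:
$Q{\left(G,C \right)} = \frac{1}{13}$
$O{\left(p,b \right)} = \frac{b}{p}$ ($O{\left(p,b \right)} = \frac{2 b}{2 p} = 2 b \frac{1}{2 p} = \frac{b}{p}$)
$- O{\left(Q{\left(-9,13 \right)},h \right)} = - 267 \frac{1}{\frac{1}{13}} = - 267 \cdot 13 = \left(-1\right) 3471 = -3471$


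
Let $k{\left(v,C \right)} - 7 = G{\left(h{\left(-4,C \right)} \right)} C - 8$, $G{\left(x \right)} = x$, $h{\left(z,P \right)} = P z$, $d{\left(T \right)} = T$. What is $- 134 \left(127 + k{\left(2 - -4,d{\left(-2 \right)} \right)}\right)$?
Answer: $-14740$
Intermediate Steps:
$k{\left(v,C \right)} = -1 - 4 C^{2}$ ($k{\left(v,C \right)} = 7 + \left(C \left(-4\right) C - 8\right) = 7 + \left(- 4 C C - 8\right) = 7 - \left(8 + 4 C^{2}\right) = -1 - 4 C^{2}$)
$- 134 \left(127 + k{\left(2 - -4,d{\left(-2 \right)} \right)}\right) = - 134 \left(127 - \left(1 + 4 \left(-2\right)^{2}\right)\right) = - 134 \left(127 - 17\right) = \left(-134\right) 110 = -14740$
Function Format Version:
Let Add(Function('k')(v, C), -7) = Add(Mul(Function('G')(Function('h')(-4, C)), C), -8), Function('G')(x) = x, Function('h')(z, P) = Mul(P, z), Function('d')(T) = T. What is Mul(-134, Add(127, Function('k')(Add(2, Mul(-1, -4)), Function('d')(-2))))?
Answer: -14740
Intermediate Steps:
Function('k')(v, C) = Add(-1, Mul(-4, Pow(C, 2))) (Function('k')(v, C) = Add(7, Add(Mul(Mul(C, -4), C), -8)) = Add(7, Add(Mul(Mul(-4, C), C), -8)) = Add(7, Add(Mul(-4, Pow(C, 2)), -8)) = Add(7, Add(-8, Mul(-4, Pow(C, 2)))) = Add(-1, Mul(-4, Pow(C, 2))))
Mul(-134, Add(127, Function('k')(Add(2, Mul(-1, -4)), Function('d')(-2)))) = Mul(-134, Add(127, Add(-1, Mul(-4, Pow(-2, 2))))) = Mul(-134, Add(127, Add(-1, Mul(-4, 4)))) = Mul(-134, Add(127, Add(-1, -16))) = Mul(-134, Add(127, -17)) = Mul(-134, 110) = -14740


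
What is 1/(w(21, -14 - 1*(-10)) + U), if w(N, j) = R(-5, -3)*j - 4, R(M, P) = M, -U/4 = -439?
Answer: 1/1772 ≈ 0.00056433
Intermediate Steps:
U = 1756 (U = -4*(-439) = 1756)
w(N, j) = -4 - 5*j (w(N, j) = -5*j - 4 = -4 - 5*j)
1/(w(21, -14 - 1*(-10)) + U) = 1/((-4 - 5*(-14 - 1*(-10))) + 1756) = 1/((-4 - 5*(-14 + 10)) + 1756) = 1/((-4 - 5*(-4)) + 1756) = 1/((-4 + 20) + 1756) = 1/(16 + 1756) = 1/1772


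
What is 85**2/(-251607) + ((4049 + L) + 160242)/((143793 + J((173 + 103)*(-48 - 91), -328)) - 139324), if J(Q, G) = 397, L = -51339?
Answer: 1576908723/68017759 ≈ 23.184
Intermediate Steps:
85**2/(-251607) + ((4049 + L) + 160242)/((143793 + J((173 + 103)*(-48 - 91), -328)) - 139324) = 85**2/(-251607) + ((4049 - 51339) + 160242)/((143793 + 397) - 139324) = 7225*(-1/251607) + (-47290 + 160242)/(144190 - 139324) = -7225/251607 + 112952/4866 = -7225/251607 + 112952*(1/4866) = -7225/251607 + 56476/2433 = 1576908723/68017759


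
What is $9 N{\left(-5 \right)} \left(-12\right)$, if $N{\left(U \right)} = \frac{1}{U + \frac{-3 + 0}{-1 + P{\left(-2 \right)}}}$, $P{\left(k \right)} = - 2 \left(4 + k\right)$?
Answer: $\frac{270}{11} \approx 24.545$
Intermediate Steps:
$P{\left(k \right)} = -8 - 2 k$
$N{\left(U \right)} = \frac{1}{\frac{3}{5} + U}$ ($N{\left(U \right)} = \frac{1}{U + \frac{-3 + 0}{-1 - 4}} = \frac{1}{U - \frac{3}{-1 + \left(-8 + 4\right)}} = \frac{1}{U - \frac{3}{-1 - 4}} = \frac{1}{U - \frac{3}{-5}} = \frac{1}{U - - \frac{3}{5}} = \frac{1}{U + \frac{3}{5}} = \frac{1}{\frac{3}{5} + U}$)
$9 N{\left(-5 \right)} \left(-12\right) = 9 \frac{5}{3 + 5 \left(-5\right)} \left(-12\right) = 9 \frac{5}{3 - 25} \left(-12\right) = 9 \frac{5}{-22} \left(-12\right) = 9 \cdot 5 \left(- \frac{1}{22}\right) \left(-12\right) = 9 \left(- \frac{5}{22}\right) \left(-12\right) = \left(- \frac{45}{22}\right) \left(-12\right) = \frac{270}{11}$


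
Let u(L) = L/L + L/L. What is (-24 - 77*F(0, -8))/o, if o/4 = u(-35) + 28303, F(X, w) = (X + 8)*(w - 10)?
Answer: 922/9435 ≈ 0.097721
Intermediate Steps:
u(L) = 2 (u(L) = 1 + 1 = 2)
F(X, w) = (-10 + w)*(8 + X) (F(X, w) = (8 + X)*(-10 + w) = (-10 + w)*(8 + X))
o = 113220 (o = 4*(2 + 28303) = 4*28305 = 113220)
(-24 - 77*F(0, -8))/o = (-24 - 77*(-80 - 10*0 + 8*(-8) + 0*(-8)))/113220 = (-24 - 77*(-80 + 0 - 64 + 0))*(1/113220) = (-24 - 77*(-144))*(1/113220) = (-24 + 11088)*(1/113220) = 11064*(1/113220) = 922/9435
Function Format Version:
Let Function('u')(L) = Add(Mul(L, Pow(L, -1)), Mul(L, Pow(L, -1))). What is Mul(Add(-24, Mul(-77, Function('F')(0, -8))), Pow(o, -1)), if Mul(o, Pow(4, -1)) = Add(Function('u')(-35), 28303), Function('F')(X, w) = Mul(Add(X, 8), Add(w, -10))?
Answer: Rational(922, 9435) ≈ 0.097721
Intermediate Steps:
Function('u')(L) = 2 (Function('u')(L) = Add(1, 1) = 2)
Function('F')(X, w) = Mul(Add(-10, w), Add(8, X)) (Function('F')(X, w) = Mul(Add(8, X), Add(-10, w)) = Mul(Add(-10, w), Add(8, X)))
o = 113220 (o = Mul(4, Add(2, 28303)) = Mul(4, 28305) = 113220)
Mul(Add(-24, Mul(-77, Function('F')(0, -8))), Pow(o, -1)) = Mul(Add(-24, Mul(-77, Add(-80, Mul(-10, 0), Mul(8, -8), Mul(0, -8)))), Pow(113220, -1)) = Mul(Add(-24, Mul(-77, Add(-80, 0, -64, 0))), Rational(1, 113220)) = Mul(Add(-24, Mul(-77, -144)), Rational(1, 113220)) = Mul(Add(-24, 11088), Rational(1, 113220)) = Mul(11064, Rational(1, 113220)) = Rational(922, 9435)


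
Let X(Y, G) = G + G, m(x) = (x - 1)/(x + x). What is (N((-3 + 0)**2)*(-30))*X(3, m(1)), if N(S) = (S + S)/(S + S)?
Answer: 0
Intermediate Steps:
m(x) = (-1 + x)/(2*x) (m(x) = (-1 + x)/((2*x)) = (-1 + x)*(1/(2*x)) = (-1 + x)/(2*x))
X(Y, G) = 2*G
N(S) = 1 (N(S) = (2*S)/((2*S)) = (2*S)*(1/(2*S)) = 1)
(N((-3 + 0)**2)*(-30))*X(3, m(1)) = (1*(-30))*(2*((1/2)*(-1 + 1)/1)) = -60*(1/2)*1*0 = -60*0 = -30*0 = 0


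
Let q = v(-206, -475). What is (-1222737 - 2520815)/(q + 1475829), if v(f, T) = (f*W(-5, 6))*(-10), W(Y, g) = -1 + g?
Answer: -3743552/1486129 ≈ -2.5190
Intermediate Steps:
v(f, T) = -50*f (v(f, T) = (f*(-1 + 6))*(-10) = (f*5)*(-10) = (5*f)*(-10) = -50*f)
q = 10300 (q = -50*(-206) = 10300)
(-1222737 - 2520815)/(q + 1475829) = (-1222737 - 2520815)/(10300 + 1475829) = -3743552/1486129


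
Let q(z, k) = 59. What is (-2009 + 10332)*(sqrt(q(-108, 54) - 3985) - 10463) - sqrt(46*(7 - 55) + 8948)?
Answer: -87083549 - 2*sqrt(1685) + 8323*I*sqrt(3926) ≈ -8.7084e+7 + 5.215e+5*I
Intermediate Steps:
(-2009 + 10332)*(sqrt(q(-108, 54) - 3985) - 10463) - sqrt(46*(7 - 55) + 8948) = (-2009 + 10332)*(sqrt(59 - 3985) - 10463) - sqrt(46*(7 - 55) + 8948) = 8323*(sqrt(-3926) - 10463) - sqrt(46*(-48) + 8948) = 8323*(I*sqrt(3926) - 10463) - sqrt(-2208 + 8948) = 8323*(-10463 + I*sqrt(3926)) - sqrt(6740) = (-87083549 + 8323*I*sqrt(3926)) - 2*sqrt(1685) = -87083549 - 2*sqrt(1685) + 8323*I*sqrt(3926)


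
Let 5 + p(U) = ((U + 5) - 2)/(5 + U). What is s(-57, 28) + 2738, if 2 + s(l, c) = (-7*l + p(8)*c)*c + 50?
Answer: 139118/13 ≈ 10701.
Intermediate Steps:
p(U) = -5 + (3 + U)/(5 + U) (p(U) = -5 + ((U + 5) - 2)/(5 + U) = -5 + ((5 + U) - 2)/(5 + U) = -5 + (3 + U)/(5 + U))
s(l, c) = 48 + c*(-7*l - 54*c/13) (s(l, c) = -2 + ((-7*l + (2*(-11 - 2*8)/(5 + 8))*c)*c + 50) = -2 + ((-7*l + (2*(-11 - 16)/13)*c)*c + 50) = -2 + ((-7*l + (2*(1/13)*(-27))*c)*c + 50) = -2 + ((-7*l - 54*c/13)*c + 50) = -2 + (c*(-7*l - 54*c/13) + 50) = -2 + (50 + c*(-7*l - 54*c/13)) = 48 + c*(-7*l - 54*c/13))
s(-57, 28) + 2738 = (48 - 54/13*28² - 7*28*(-57)) + 2738 = (48 - 54/13*784 + 11172) + 2738 = (48 - 42336/13 + 11172) + 2738 = 103524/13 + 2738 = 139118/13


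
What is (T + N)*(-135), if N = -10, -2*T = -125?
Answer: -14175/2 ≈ -7087.5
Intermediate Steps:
T = 125/2 (T = -1/2*(-125) = 125/2 ≈ 62.500)
(T + N)*(-135) = (125/2 - 10)*(-135) = (105/2)*(-135) = -14175/2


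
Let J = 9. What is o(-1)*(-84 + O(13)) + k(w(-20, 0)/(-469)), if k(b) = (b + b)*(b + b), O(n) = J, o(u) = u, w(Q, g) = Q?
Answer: 16498675/219961 ≈ 75.007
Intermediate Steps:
O(n) = 9
k(b) = 4*b² (k(b) = (2*b)*(2*b) = 4*b²)
o(-1)*(-84 + O(13)) + k(w(-20, 0)/(-469)) = -(-84 + 9) + 4*(-20/(-469))² = -1*(-75) + 4*(-20*(-1/469))² = 75 + 4*(20/469)² = 75 + 4*(400/219961) = 75 + 1600/219961 = 16498675/219961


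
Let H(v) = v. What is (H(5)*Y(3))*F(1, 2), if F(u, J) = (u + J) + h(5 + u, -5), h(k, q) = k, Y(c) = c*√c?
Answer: 135*√3 ≈ 233.83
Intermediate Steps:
Y(c) = c^(3/2)
F(u, J) = 5 + J + 2*u (F(u, J) = (u + J) + (5 + u) = (J + u) + (5 + u) = 5 + J + 2*u)
(H(5)*Y(3))*F(1, 2) = (5*3^(3/2))*(5 + 2 + 2*1) = (5*(3*√3))*(5 + 2 + 2) = (15*√3)*9 = 135*√3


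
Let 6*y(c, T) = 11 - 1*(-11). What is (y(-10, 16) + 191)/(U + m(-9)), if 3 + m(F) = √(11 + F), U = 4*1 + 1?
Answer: 584/3 - 292*√2/3 ≈ 57.017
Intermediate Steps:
U = 5 (U = 4 + 1 = 5)
m(F) = -3 + √(11 + F)
y(c, T) = 11/3 (y(c, T) = (11 - 1*(-11))/6 = (11 + 11)/6 = (⅙)*22 = 11/3)
(y(-10, 16) + 191)/(U + m(-9)) = (11/3 + 191)/(5 + (-3 + √(11 - 9))) = 584/(3*(5 + (-3 + √2))) = 584/(3*(2 + √2))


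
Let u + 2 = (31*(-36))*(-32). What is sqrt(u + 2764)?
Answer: sqrt(38474) ≈ 196.15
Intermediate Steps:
u = 35710 (u = -2 + (31*(-36))*(-32) = -2 - 1116*(-32) = -2 + 35712 = 35710)
sqrt(u + 2764) = sqrt(35710 + 2764) = sqrt(38474)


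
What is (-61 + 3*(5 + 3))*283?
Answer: -10471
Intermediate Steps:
(-61 + 3*(5 + 3))*283 = (-61 + 3*8)*283 = (-61 + 24)*283 = -37*283 = -10471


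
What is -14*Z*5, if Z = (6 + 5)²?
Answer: -8470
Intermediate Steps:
Z = 121 (Z = 11² = 121)
-14*Z*5 = -14*121*5 = -1694*5 = -8470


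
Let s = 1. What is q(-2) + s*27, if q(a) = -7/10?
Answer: 263/10 ≈ 26.300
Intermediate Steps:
q(a) = -7/10 (q(a) = -7*1/10 = -7/10)
q(-2) + s*27 = -7/10 + 1*27 = -7/10 + 27 = 263/10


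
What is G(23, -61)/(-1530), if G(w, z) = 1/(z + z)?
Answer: 1/186660 ≈ 5.3573e-6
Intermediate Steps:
G(w, z) = 1/(2*z)
G(23, -61)/(-1530) = ((½)/(-61))/(-1530) = ((½)*(-1/61))*(-1/1530) = -1/122*(-1/1530) = 1/186660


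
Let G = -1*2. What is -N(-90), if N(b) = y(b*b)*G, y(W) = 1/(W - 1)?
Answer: 2/8099 ≈ 0.00024694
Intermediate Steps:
y(W) = 1/(-1 + W)
G = -2
N(b) = -2/(-1 + b²) (N(b) = -2/(-1 + b*b) = -2/(-1 + b²))
-N(-90) = -(-2)/(-1 + (-90)²) = -(-2)/(-1 + 8100) = -(-2)/8099 = -1*(-2/8099) = 2/8099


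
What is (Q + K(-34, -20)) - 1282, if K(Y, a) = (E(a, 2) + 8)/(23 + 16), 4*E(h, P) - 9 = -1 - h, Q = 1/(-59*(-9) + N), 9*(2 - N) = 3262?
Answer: -25574518/19955 ≈ -1281.6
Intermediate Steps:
N = -3244/9 (N = 2 - ⅑*3262 = 2 - 3262/9 = -3244/9 ≈ -360.44)
Q = 9/1535 (Q = 1/(-59*(-9) - 3244/9) = 1/(531 - 3244/9) = 1/(1535/9) = 9/1535 ≈ 0.0058632)
E(h, P) = 2 - h/4 (E(h, P) = 9/4 + (-1 - h)/4 = 9/4 + (-¼ - h/4) = 2 - h/4)
K(Y, a) = 10/39 - a/156 (K(Y, a) = ((2 - a/4) + 8)/(23 + 16) = (10 - a/4)/39 = (10 - a/4)*(1/39) = 10/39 - a/156)
(Q + K(-34, -20)) - 1282 = (9/1535 + (10/39 - 1/156*(-20))) - 1282 = (9/1535 + (10/39 + 5/39)) - 1282 = (9/1535 + 5/13) - 1282 = 7792/19955 - 1282 = -25574518/19955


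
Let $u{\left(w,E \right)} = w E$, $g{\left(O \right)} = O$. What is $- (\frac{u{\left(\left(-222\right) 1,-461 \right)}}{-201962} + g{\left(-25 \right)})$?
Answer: $\frac{2575696}{100981} \approx 25.507$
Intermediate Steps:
$u{\left(w,E \right)} = E w$
$- (\frac{u{\left(\left(-222\right) 1,-461 \right)}}{-201962} + g{\left(-25 \right)}) = - (\frac{\left(-461\right) \left(\left(-222\right) 1\right)}{-201962} - 25) = - (\left(-461\right) \left(-222\right) \left(- \frac{1}{201962}\right) - 25) = - (102342 \left(- \frac{1}{201962}\right) - 25) = - (- \frac{51171}{100981} - 25) = \left(-1\right) \left(- \frac{2575696}{100981}\right) = \frac{2575696}{100981}$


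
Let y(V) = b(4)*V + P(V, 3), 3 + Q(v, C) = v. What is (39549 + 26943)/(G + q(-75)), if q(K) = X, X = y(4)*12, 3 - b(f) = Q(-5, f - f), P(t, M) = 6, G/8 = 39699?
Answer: 5541/26516 ≈ 0.20897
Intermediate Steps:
G = 317592 (G = 8*39699 = 317592)
Q(v, C) = -3 + v
b(f) = 11 (b(f) = 3 - (-3 - 5) = 3 - 1*(-8) = 3 + 8 = 11)
y(V) = 6 + 11*V (y(V) = 11*V + 6 = 6 + 11*V)
X = 600 (X = (6 + 11*4)*12 = (6 + 44)*12 = 50*12 = 600)
q(K) = 600
(39549 + 26943)/(G + q(-75)) = (39549 + 26943)/(317592 + 600) = 66492/318192 = 66492*(1/318192) = 5541/26516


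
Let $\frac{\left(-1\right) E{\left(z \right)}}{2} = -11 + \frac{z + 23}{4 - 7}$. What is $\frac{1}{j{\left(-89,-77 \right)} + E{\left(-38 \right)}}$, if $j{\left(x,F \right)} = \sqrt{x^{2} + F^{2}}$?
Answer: $- \frac{6}{6853} + \frac{5 \sqrt{554}}{13706} \approx 0.0077109$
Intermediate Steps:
$j{\left(x,F \right)} = \sqrt{F^{2} + x^{2}}$
$E{\left(z \right)} = \frac{112}{3} + \frac{2 z}{3}$ ($E{\left(z \right)} = - 2 \left(-11 + \frac{z + 23}{4 - 7}\right) = - 2 \left(-11 + \frac{23 + z}{-3}\right) = - 2 \left(-11 + \left(23 + z\right) \left(- \frac{1}{3}\right)\right) = - 2 \left(-11 - \left(\frac{23}{3} + \frac{z}{3}\right)\right) = - 2 \left(- \frac{56}{3} - \frac{z}{3}\right) = \frac{112}{3} + \frac{2 z}{3}$)
$\frac{1}{j{\left(-89,-77 \right)} + E{\left(-38 \right)}} = \frac{1}{\sqrt{\left(-77\right)^{2} + \left(-89\right)^{2}} + \left(\frac{112}{3} + \frac{2}{3} \left(-38\right)\right)} = \frac{1}{\sqrt{5929 + 7921} + \left(\frac{112}{3} - \frac{76}{3}\right)} = \frac{1}{\sqrt{13850} + 12} = \frac{1}{5 \sqrt{554} + 12} = \frac{1}{12 + 5 \sqrt{554}}$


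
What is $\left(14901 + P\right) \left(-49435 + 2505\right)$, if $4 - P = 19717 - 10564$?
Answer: $-269941360$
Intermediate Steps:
$P = -9149$ ($P = 4 - \left(19717 - 10564\right) = 4 - 9153 = -9149$)
$\left(14901 + P\right) \left(-49435 + 2505\right) = \left(14901 - 9149\right) \left(-49435 + 2505\right) = 5752 \left(-46930\right) = -269941360$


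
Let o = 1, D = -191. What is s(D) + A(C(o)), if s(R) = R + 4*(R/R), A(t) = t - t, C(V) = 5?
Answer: -187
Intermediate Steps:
A(t) = 0
s(R) = 4 + R (s(R) = R + 4*1 = R + 4 = 4 + R)
s(D) + A(C(o)) = (4 - 191) + 0 = -187 + 0 = -187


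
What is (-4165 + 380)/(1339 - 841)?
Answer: -3785/498 ≈ -7.6004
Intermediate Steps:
(-4165 + 380)/(1339 - 841) = -3785/498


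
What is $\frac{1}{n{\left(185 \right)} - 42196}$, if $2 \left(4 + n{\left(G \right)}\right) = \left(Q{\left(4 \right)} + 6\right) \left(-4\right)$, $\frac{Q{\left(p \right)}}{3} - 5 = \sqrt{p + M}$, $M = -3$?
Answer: $- \frac{1}{42248} \approx -2.367 \cdot 10^{-5}$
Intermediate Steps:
$Q{\left(p \right)} = 15 + 3 \sqrt{-3 + p}$ ($Q{\left(p \right)} = 15 + 3 \sqrt{p - 3} = 15 + 3 \sqrt{-3 + p}$)
$n{\left(G \right)} = -52$ ($n{\left(G \right)} = -4 + \frac{\left(\left(15 + 3 \sqrt{-3 + 4}\right) + 6\right) \left(-4\right)}{2} = -4 + \frac{\left(\left(15 + 3 \sqrt{1}\right) + 6\right) \left(-4\right)}{2} = -4 + \frac{\left(\left(15 + 3 \cdot 1\right) + 6\right) \left(-4\right)}{2} = -4 + \frac{\left(\left(15 + 3\right) + 6\right) \left(-4\right)}{2} = -4 + \frac{\left(18 + 6\right) \left(-4\right)}{2} = -4 + \frac{24 \left(-4\right)}{2} = -4 + \frac{1}{2} \left(-96\right) = -4 - 48 = -52$)
$\frac{1}{n{\left(185 \right)} - 42196} = \frac{1}{-52 - 42196} = \frac{1}{-42248} = - \frac{1}{42248}$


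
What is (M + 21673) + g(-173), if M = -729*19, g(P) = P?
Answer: 7649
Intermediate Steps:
M = -13851
(M + 21673) + g(-173) = (-13851 + 21673) - 173 = 7822 - 173 = 7649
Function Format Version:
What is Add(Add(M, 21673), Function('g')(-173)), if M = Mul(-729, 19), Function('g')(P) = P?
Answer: 7649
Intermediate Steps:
M = -13851
Add(Add(M, 21673), Function('g')(-173)) = Add(Add(-13851, 21673), -173) = Add(7822, -173) = 7649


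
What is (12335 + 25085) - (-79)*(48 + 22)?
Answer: 42950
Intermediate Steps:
(12335 + 25085) - (-79)*(48 + 22) = 37420 - (-79)*70 = 37420 - 1*(-5530) = 37420 + 5530 = 42950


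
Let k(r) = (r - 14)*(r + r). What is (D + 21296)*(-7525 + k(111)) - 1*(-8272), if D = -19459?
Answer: 25742805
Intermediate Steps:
k(r) = 2*r*(-14 + r) (k(r) = (-14 + r)*(2*r) = 2*r*(-14 + r))
(D + 21296)*(-7525 + k(111)) - 1*(-8272) = (-19459 + 21296)*(-7525 + 2*111*(-14 + 111)) - 1*(-8272) = 1837*(-7525 + 2*111*97) + 8272 = 1837*(-7525 + 21534) + 8272 = 1837*14009 + 8272 = 25734533 + 8272 = 25742805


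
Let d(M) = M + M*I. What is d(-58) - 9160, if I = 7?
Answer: -9624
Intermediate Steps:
d(M) = 8*M (d(M) = M + M*7 = M + 7*M = 8*M)
d(-58) - 9160 = 8*(-58) - 9160 = -464 - 9160 = -9624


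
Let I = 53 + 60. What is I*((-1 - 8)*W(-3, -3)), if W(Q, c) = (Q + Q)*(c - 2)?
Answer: -30510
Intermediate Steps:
W(Q, c) = 2*Q*(-2 + c) (W(Q, c) = (2*Q)*(-2 + c) = 2*Q*(-2 + c))
I = 113
I*((-1 - 8)*W(-3, -3)) = 113*((-1 - 8)*(2*(-3)*(-2 - 3))) = 113*(-18*(-3)*(-5)) = 113*(-9*30) = 113*(-270) = -30510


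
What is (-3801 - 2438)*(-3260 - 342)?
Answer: 22472878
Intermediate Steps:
(-3801 - 2438)*(-3260 - 342) = -6239*(-3602) = 22472878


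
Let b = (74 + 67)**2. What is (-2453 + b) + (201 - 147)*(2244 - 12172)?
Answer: -518684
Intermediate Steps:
b = 19881 (b = 141**2 = 19881)
(-2453 + b) + (201 - 147)*(2244 - 12172) = (-2453 + 19881) + (201 - 147)*(2244 - 12172) = 17428 + 54*(-9928) = 17428 - 536112 = -518684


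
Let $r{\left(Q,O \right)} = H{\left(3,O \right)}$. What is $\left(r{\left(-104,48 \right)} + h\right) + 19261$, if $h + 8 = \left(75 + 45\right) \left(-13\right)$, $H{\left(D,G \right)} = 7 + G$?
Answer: $17748$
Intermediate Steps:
$r{\left(Q,O \right)} = 7 + O$
$h = -1568$ ($h = -8 + \left(75 + 45\right) \left(-13\right) = -8 + 120 \left(-13\right) = -8 - 1560 = -1568$)
$\left(r{\left(-104,48 \right)} + h\right) + 19261 = \left(\left(7 + 48\right) - 1568\right) + 19261 = \left(55 - 1568\right) + 19261 = -1513 + 19261 = 17748$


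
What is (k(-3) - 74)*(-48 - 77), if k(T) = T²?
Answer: 8125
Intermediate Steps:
(k(-3) - 74)*(-48 - 77) = ((-3)² - 74)*(-48 - 77) = (9 - 74)*(-125) = -65*(-125) = 8125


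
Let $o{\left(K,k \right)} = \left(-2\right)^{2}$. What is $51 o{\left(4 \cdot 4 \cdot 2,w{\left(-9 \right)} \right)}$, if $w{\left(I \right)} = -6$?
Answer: $204$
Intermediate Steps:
$o{\left(K,k \right)} = 4$
$51 o{\left(4 \cdot 4 \cdot 2,w{\left(-9 \right)} \right)} = 51 \cdot 4 = 204$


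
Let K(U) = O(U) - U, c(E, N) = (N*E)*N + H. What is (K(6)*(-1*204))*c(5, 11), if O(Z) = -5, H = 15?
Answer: 1391280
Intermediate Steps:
c(E, N) = 15 + E*N² (c(E, N) = (N*E)*N + 15 = (E*N)*N + 15 = E*N² + 15 = 15 + E*N²)
K(U) = -5 - U
(K(6)*(-1*204))*c(5, 11) = ((-5 - 1*6)*(-1*204))*(15 + 5*11²) = ((-5 - 6)*(-204))*(15 + 5*121) = (-11*(-204))*(15 + 605) = 2244*620 = 1391280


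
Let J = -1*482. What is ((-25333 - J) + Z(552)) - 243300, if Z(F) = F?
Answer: -267599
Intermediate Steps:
J = -482
((-25333 - J) + Z(552)) - 243300 = ((-25333 - 1*(-482)) + 552) - 243300 = ((-25333 + 482) + 552) - 243300 = (-24851 + 552) - 243300 = -24299 - 243300 = -267599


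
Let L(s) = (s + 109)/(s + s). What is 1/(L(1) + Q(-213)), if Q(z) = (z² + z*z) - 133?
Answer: 1/90660 ≈ 1.1030e-5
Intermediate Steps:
Q(z) = -133 + 2*z² (Q(z) = (z² + z²) - 133 = 2*z² - 133 = -133 + 2*z²)
L(s) = (109 + s)/(2*s) (L(s) = (109 + s)/((2*s)) = (109 + s)*(1/(2*s)) = (109 + s)/(2*s))
1/(L(1) + Q(-213)) = 1/((½)*(109 + 1)/1 + (-133 + 2*(-213)²)) = 1/((½)*1*110 + (-133 + 2*45369)) = 1/(55 + (-133 + 90738)) = 1/(55 + 90605) = 1/90660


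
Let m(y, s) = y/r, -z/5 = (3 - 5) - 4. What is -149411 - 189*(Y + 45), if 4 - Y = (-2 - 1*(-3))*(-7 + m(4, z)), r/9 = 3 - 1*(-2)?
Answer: -799891/5 ≈ -1.5998e+5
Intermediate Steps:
r = 45 (r = 9*(3 - 1*(-2)) = 9*(3 + 2) = 9*5 = 45)
z = 30 (z = -5*((3 - 5) - 4) = -5*(-2 - 4) = -5*(-6) = 30)
m(y, s) = y/45
Y = 491/45 (Y = 4 - (-2 - 1*(-3))*(-7 + (1/45)*4) = 4 - (-2 + 3)*(-7 + 4/45) = 4 - (-311)/45 = 4 - 1*(-311/45) = 4 + 311/45 = 491/45 ≈ 10.911)
-149411 - 189*(Y + 45) = -149411 - 189*(491/45 + 45) = -149411 - 189*2516/45 = -149411 - 1*52836/5 = -149411 - 52836/5 = -799891/5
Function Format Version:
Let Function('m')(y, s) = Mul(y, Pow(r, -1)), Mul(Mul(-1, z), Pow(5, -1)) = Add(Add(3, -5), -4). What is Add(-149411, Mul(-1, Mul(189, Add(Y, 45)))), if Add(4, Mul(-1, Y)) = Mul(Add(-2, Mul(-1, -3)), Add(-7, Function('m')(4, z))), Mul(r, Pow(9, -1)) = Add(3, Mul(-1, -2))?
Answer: Rational(-799891, 5) ≈ -1.5998e+5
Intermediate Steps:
r = 45 (r = Mul(9, Add(3, Mul(-1, -2))) = Mul(9, Add(3, 2)) = Mul(9, 5) = 45)
z = 30 (z = Mul(-5, Add(Add(3, -5), -4)) = Mul(-5, Add(-2, -4)) = Mul(-5, -6) = 30)
Function('m')(y, s) = Mul(Rational(1, 45), y) (Function('m')(y, s) = Mul(y, Pow(45, -1)) = Mul(y, Rational(1, 45)) = Mul(Rational(1, 45), y))
Y = Rational(491, 45) (Y = Add(4, Mul(-1, Mul(Add(-2, Mul(-1, -3)), Add(-7, Mul(Rational(1, 45), 4))))) = Add(4, Mul(-1, Mul(Add(-2, 3), Add(-7, Rational(4, 45))))) = Add(4, Mul(-1, Mul(1, Rational(-311, 45)))) = Add(4, Mul(-1, Rational(-311, 45))) = Add(4, Rational(311, 45)) = Rational(491, 45) ≈ 10.911)
Add(-149411, Mul(-1, Mul(189, Add(Y, 45)))) = Add(-149411, Mul(-1, Mul(189, Add(Rational(491, 45), 45)))) = Add(-149411, Mul(-1, Mul(189, Rational(2516, 45)))) = Add(-149411, Mul(-1, Rational(52836, 5))) = Add(-149411, Rational(-52836, 5)) = Rational(-799891, 5)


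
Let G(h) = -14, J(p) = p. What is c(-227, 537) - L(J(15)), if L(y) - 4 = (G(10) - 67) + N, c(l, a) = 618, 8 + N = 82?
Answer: 621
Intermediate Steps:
N = 74 (N = -8 + 82 = 74)
L(y) = -3 (L(y) = 4 + ((-14 - 67) + 74) = 4 + (-81 + 74) = 4 - 7 = -3)
c(-227, 537) - L(J(15)) = 618 - 1*(-3) = 618 + 3 = 621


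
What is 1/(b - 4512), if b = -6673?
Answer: -1/11185 ≈ -8.9405e-5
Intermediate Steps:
1/(b - 4512) = 1/(-6673 - 4512) = 1/(-11185) = -1/11185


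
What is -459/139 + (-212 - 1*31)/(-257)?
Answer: -84186/35723 ≈ -2.3566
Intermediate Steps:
-459/139 + (-212 - 1*31)/(-257) = -459*1/139 + (-212 - 31)*(-1/257) = -459/139 - 243*(-1/257) = -459/139 + 243/257 = -84186/35723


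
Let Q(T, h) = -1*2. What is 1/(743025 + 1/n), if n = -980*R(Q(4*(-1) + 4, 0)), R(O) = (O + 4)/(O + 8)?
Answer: 980/728164497 ≈ 1.3459e-6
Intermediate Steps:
Q(T, h) = -2
R(O) = (4 + O)/(8 + O)
n = -980/3 (n = -980*(4 - 2)/(8 - 2) = -980*2/6 = -490*2/3 = -980*⅓ = -980/3 ≈ -326.67)
1/(743025 + 1/n) = 1/(743025 + 1/(-980/3)) = 1/(743025 - 3/980) = 1/(728164497/980) = 980/728164497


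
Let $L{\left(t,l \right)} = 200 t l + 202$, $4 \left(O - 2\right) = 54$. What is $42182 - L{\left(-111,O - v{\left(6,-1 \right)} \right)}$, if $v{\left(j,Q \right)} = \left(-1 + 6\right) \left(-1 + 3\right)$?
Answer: $164080$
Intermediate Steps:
$O = \frac{31}{2}$ ($O = 2 + \frac{1}{4} \cdot 54 = 2 + \frac{27}{2} = \frac{31}{2} \approx 15.5$)
$v{\left(j,Q \right)} = 10$ ($v{\left(j,Q \right)} = 5 \cdot 2 = 10$)
$L{\left(t,l \right)} = 202 + 200 l t$ ($L{\left(t,l \right)} = 200 l t + 202 = 202 + 200 l t$)
$42182 - L{\left(-111,O - v{\left(6,-1 \right)} \right)} = 42182 - \left(202 + 200 \left(\frac{31}{2} - 10\right) \left(-111\right)\right) = 42182 - \left(202 + 200 \cdot \frac{11}{2} \left(-111\right)\right) = 42182 - \left(202 - 122100\right) = 42182 - -121898 = 42182 + 121898 = 164080$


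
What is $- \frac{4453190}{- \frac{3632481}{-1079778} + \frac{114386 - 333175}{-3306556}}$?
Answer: $- \frac{2649905165736995320}{2041207565713} \approx -1.2982 \cdot 10^{6}$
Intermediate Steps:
$- \frac{4453190}{- \frac{3632481}{-1079778} + \frac{114386 - 333175}{-3306556}} = - \frac{4453190}{\left(-3632481\right) \left(- \frac{1}{1079778}\right) + \left(114386 - 333175\right) \left(- \frac{1}{3306556}\right)} = - \frac{4453190}{\frac{1210827}{359926} - - \frac{218789}{3306556}} = - \frac{4453190}{\frac{1210827}{359926} + \frac{218789}{3306556}} = - \frac{4453190}{\frac{2041207565713}{595057737428}} = \left(-4453190\right) \frac{595057737428}{2041207565713} = - \frac{2649905165736995320}{2041207565713}$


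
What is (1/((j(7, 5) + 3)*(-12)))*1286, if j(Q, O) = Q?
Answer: -643/60 ≈ -10.717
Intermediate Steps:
(1/((j(7, 5) + 3)*(-12)))*1286 = (1/((7 + 3)*(-12)))*1286 = (-1/12/10)*1286 = ((1/10)*(-1/12))*1286 = -1/120*1286 = -643/60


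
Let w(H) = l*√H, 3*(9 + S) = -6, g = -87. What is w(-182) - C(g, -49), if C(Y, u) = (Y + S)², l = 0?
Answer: -9604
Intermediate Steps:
S = -11 (S = -9 + (⅓)*(-6) = -9 - 2 = -11)
C(Y, u) = (-11 + Y)² (C(Y, u) = (Y - 11)² = (-11 + Y)²)
w(H) = 0 (w(H) = 0*√H = 0)
w(-182) - C(g, -49) = 0 - (-11 - 87)² = 0 - 1*(-98)² = 0 - 1*9604 = 0 - 9604 = -9604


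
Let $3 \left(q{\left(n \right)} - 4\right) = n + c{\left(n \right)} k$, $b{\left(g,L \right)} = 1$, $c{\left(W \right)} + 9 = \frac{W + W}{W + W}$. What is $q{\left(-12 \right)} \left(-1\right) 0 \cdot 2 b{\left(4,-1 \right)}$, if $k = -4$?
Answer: $0$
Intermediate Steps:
$c{\left(W \right)} = -8$ ($c{\left(W \right)} = -9 + \frac{W + W}{W + W} = -9 + \frac{2 W}{2 W} = -9 + 2 W \frac{1}{2 W} = -9 + 1 = -8$)
$q{\left(n \right)} = \frac{44}{3} + \frac{n}{3}$ ($q{\left(n \right)} = 4 + \frac{n - -32}{3} = 4 + \frac{n + 32}{3} = 4 + \frac{32 + n}{3} = 4 + \left(\frac{32}{3} + \frac{n}{3}\right) = \frac{44}{3} + \frac{n}{3}$)
$q{\left(-12 \right)} \left(-1\right) 0 \cdot 2 b{\left(4,-1 \right)} = \left(\frac{44}{3} + \frac{1}{3} \left(-12\right)\right) \left(-1\right) 0 \cdot 2 \cdot 1 = \left(\frac{44}{3} - 4\right) 0 \cdot 2 \cdot 1 = \frac{32 \cdot 0 \cdot 1}{3} = \frac{32}{3} \cdot 0 = 0$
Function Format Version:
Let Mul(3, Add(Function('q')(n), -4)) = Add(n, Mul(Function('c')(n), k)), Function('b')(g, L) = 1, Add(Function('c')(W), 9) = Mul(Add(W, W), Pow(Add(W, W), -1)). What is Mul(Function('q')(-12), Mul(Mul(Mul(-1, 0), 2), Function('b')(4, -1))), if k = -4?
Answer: 0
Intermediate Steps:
Function('c')(W) = -8 (Function('c')(W) = Add(-9, Mul(Add(W, W), Pow(Add(W, W), -1))) = Add(-9, Mul(Mul(2, W), Pow(Mul(2, W), -1))) = Add(-9, Mul(Mul(2, W), Mul(Rational(1, 2), Pow(W, -1)))) = Add(-9, 1) = -8)
Function('q')(n) = Add(Rational(44, 3), Mul(Rational(1, 3), n)) (Function('q')(n) = Add(4, Mul(Rational(1, 3), Add(n, Mul(-8, -4)))) = Add(4, Mul(Rational(1, 3), Add(n, 32))) = Add(4, Mul(Rational(1, 3), Add(32, n))) = Add(4, Add(Rational(32, 3), Mul(Rational(1, 3), n))) = Add(Rational(44, 3), Mul(Rational(1, 3), n)))
Mul(Function('q')(-12), Mul(Mul(Mul(-1, 0), 2), Function('b')(4, -1))) = Mul(Add(Rational(44, 3), Mul(Rational(1, 3), -12)), Mul(Mul(Mul(-1, 0), 2), 1)) = Mul(Add(Rational(44, 3), -4), Mul(Mul(0, 2), 1)) = Mul(Rational(32, 3), Mul(0, 1)) = Mul(Rational(32, 3), 0) = 0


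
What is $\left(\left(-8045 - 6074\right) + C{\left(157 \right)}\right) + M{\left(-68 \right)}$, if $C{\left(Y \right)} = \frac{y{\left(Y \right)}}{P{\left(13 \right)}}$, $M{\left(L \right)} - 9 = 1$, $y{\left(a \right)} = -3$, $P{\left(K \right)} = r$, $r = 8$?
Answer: $- \frac{112875}{8} \approx -14109.0$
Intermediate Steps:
$P{\left(K \right)} = 8$
$M{\left(L \right)} = 10$ ($M{\left(L \right)} = 9 + 1 = 10$)
$C{\left(Y \right)} = - \frac{3}{8}$
$\left(\left(-8045 - 6074\right) + C{\left(157 \right)}\right) + M{\left(-68 \right)} = \left(\left(-8045 - 6074\right) - \frac{3}{8}\right) + 10 = \left(-14119 - \frac{3}{8}\right) + 10 = - \frac{112955}{8} + 10 = - \frac{112875}{8}$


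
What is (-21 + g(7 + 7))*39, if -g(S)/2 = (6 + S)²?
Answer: -32019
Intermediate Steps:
g(S) = -2*(6 + S)²
(-21 + g(7 + 7))*39 = (-21 - 2*(6 + (7 + 7))²)*39 = (-21 - 2*(6 + 14)²)*39 = (-21 - 2*20²)*39 = (-21 - 2*400)*39 = (-21 - 800)*39 = -821*39 = -32019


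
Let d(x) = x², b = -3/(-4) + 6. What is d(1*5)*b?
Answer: 675/4 ≈ 168.75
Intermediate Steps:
b = 27/4 (b = -3*(-¼) + 6 = ¾ + 6 = 27/4 ≈ 6.7500)
d(1*5)*b = (1*5)²*(27/4) = 5²*(27/4) = 25*(27/4) = 675/4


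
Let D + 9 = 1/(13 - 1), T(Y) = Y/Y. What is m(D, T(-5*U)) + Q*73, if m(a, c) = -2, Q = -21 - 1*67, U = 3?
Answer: -6426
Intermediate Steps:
T(Y) = 1
D = -107/12 (D = -9 + 1/(13 - 1) = -9 + 1/12 = -107/12 ≈ -8.9167)
Q = -88 (Q = -21 - 67 = -88)
m(D, T(-5*U)) + Q*73 = -2 - 88*73 = -2 - 6424 = -6426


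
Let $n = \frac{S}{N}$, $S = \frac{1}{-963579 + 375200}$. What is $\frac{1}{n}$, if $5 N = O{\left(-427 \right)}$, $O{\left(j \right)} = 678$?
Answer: $- \frac{398920962}{5} \approx -7.9784 \cdot 10^{7}$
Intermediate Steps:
$S = - \frac{1}{588379}$ ($S = \frac{1}{-588379} = - \frac{1}{588379} \approx -1.6996 \cdot 10^{-6}$)
$N = \frac{678}{5}$ ($N = \frac{1}{5} \cdot 678 = \frac{678}{5} \approx 135.6$)
$n = - \frac{5}{398920962}$ ($n = - \frac{1}{588379 \cdot \frac{678}{5}} = \left(- \frac{1}{588379}\right) \frac{5}{678} = - \frac{5}{398920962} \approx -1.2534 \cdot 10^{-8}$)
$\frac{1}{n} = \frac{1}{- \frac{5}{398920962}} = - \frac{398920962}{5}$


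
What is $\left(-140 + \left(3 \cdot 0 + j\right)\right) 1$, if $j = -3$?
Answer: $-143$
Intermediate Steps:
$\left(-140 + \left(3 \cdot 0 + j\right)\right) 1 = \left(-140 + \left(3 \cdot 0 - 3\right)\right) 1 = \left(-140 + \left(0 - 3\right)\right) 1 = \left(-140 - 3\right) 1 = \left(-143\right) 1 = -143$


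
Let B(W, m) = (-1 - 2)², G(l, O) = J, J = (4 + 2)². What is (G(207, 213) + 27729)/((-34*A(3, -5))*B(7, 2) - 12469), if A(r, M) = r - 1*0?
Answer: -27765/13387 ≈ -2.0740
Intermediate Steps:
A(r, M) = r (A(r, M) = r + 0 = r)
J = 36 (J = 6² = 36)
G(l, O) = 36
B(W, m) = 9 (B(W, m) = (-3)² = 9)
(G(207, 213) + 27729)/((-34*A(3, -5))*B(7, 2) - 12469) = (36 + 27729)/(-34*3*9 - 12469) = 27765/(-102*9 - 12469) = 27765/(-918 - 12469) = 27765/(-13387) = 27765*(-1/13387) = -27765/13387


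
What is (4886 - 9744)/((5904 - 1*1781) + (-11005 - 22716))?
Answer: 2429/14799 ≈ 0.16413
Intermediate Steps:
(4886 - 9744)/((5904 - 1*1781) + (-11005 - 22716)) = -4858/((5904 - 1781) - 33721) = -4858/(4123 - 33721) = -4858/(-29598) = -4858*(-1/29598) = 2429/14799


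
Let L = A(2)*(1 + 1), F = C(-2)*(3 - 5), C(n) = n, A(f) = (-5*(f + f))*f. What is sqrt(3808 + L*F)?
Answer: 4*sqrt(218) ≈ 59.059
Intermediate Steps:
A(f) = -10*f**2 (A(f) = (-10*f)*f = -10*f**2)
F = 4 (F = -2*(3 - 5) = -2*(-2) = 4)
L = -80 (L = (-10*2**2)*(1 + 1) = -10*4*2 = -40*2 = -80)
sqrt(3808 + L*F) = sqrt(3808 - 80*4) = sqrt(3808 - 320) = sqrt(3488) = 4*sqrt(218)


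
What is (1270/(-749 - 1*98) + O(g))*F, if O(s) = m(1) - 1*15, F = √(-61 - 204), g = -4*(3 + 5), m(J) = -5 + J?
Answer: -17363*I*√265/847 ≈ -333.71*I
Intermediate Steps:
g = -32 (g = -4*8 = -32)
F = I*√265 (F = √(-265) = I*√265 ≈ 16.279*I)
O(s) = -19 (O(s) = (-5 + 1) - 1*15 = -4 - 15 = -19)
(1270/(-749 - 1*98) + O(g))*F = (1270/(-749 - 1*98) - 19)*(I*√265) = (1270/(-749 - 98) - 19)*(I*√265) = (1270/(-847) - 19)*(I*√265) = (1270*(-1/847) - 19)*(I*√265) = (-1270/847 - 19)*(I*√265) = -17363*I*√265/847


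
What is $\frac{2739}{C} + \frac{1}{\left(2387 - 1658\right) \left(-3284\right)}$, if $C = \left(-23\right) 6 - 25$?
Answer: $- \frac{6557264767}{390227868} \approx -16.804$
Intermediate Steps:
$C = -163$ ($C = -138 - 25 = -163$)
$\frac{2739}{C} + \frac{1}{\left(2387 - 1658\right) \left(-3284\right)} = \frac{2739}{-163} + \frac{1}{\left(2387 - 1658\right) \left(-3284\right)} = 2739 \left(- \frac{1}{163}\right) + \frac{1}{729} \left(- \frac{1}{3284}\right) = - \frac{2739}{163} + \frac{1}{729} \left(- \frac{1}{3284}\right) = - \frac{2739}{163} - \frac{1}{2394036} = - \frac{6557264767}{390227868}$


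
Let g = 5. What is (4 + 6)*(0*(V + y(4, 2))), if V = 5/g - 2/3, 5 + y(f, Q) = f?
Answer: 0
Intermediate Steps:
y(f, Q) = -5 + f
V = 1/3 (V = 5/5 - 2/3 = 5*(1/5) - 2*1/3 = 1 - 2/3 = 1/3 ≈ 0.33333)
(4 + 6)*(0*(V + y(4, 2))) = (4 + 6)*(0*(1/3 + (-5 + 4))) = 10*(0*(1/3 - 1)) = 10*(0*(-2/3)) = 10*0 = 0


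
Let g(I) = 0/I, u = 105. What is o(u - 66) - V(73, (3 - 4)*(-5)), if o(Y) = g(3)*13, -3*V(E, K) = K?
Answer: 5/3 ≈ 1.6667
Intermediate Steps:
g(I) = 0
V(E, K) = -K/3
o(Y) = 0 (o(Y) = 0*13 = 0)
o(u - 66) - V(73, (3 - 4)*(-5)) = 0 - (-1)*(3 - 4)*(-5)/3 = 0 - (-1)*(-1*(-5))/3 = 0 - (-1)*5/3 = 0 - 1*(-5/3) = 0 + 5/3 = 5/3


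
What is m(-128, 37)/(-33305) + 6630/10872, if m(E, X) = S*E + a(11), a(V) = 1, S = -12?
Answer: 34016981/60348660 ≈ 0.56367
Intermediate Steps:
m(E, X) = 1 - 12*E (m(E, X) = -12*E + 1 = 1 - 12*E)
m(-128, 37)/(-33305) + 6630/10872 = (1 - 12*(-128))/(-33305) + 6630/10872 = (1 + 1536)*(-1/33305) + 6630*(1/10872) = 1537*(-1/33305) + 1105/1812 = -1537/33305 + 1105/1812 = 34016981/60348660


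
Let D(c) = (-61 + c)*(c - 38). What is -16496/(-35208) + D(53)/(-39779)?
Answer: 82552418/175067379 ≈ 0.47155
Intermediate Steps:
D(c) = (-61 + c)*(-38 + c)
-16496/(-35208) + D(53)/(-39779) = -16496/(-35208) + (2318 + 53**2 - 99*53)/(-39779) = -16496*(-1/35208) + (2318 + 2809 - 5247)*(-1/39779) = 2062/4401 - 120*(-1/39779) = 2062/4401 + 120/39779 = 82552418/175067379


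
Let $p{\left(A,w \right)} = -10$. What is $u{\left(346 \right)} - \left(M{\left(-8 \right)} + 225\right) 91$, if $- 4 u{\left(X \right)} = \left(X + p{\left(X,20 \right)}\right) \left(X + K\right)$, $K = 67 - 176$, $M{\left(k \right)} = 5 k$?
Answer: $-36743$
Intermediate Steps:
$K = -109$ ($K = 67 - 176 = -109$)
$u{\left(X \right)} = - \frac{\left(-109 + X\right) \left(-10 + X\right)}{4}$ ($u{\left(X \right)} = - \frac{\left(X - 10\right) \left(X - 109\right)}{4} = - \frac{\left(-10 + X\right) \left(-109 + X\right)}{4} = - \frac{\left(-109 + X\right) \left(-10 + X\right)}{4}$)
$u{\left(346 \right)} - \left(M{\left(-8 \right)} + 225\right) 91 = \left(- \frac{545}{2} - \frac{346^{2}}{4} + \frac{119}{4} \cdot 346\right) - \left(5 \left(-8\right) + 225\right) 91 = \left(- \frac{545}{2} - 29929 + \frac{20587}{2}\right) - \left(-40 + 225\right) 91 = \left(- \frac{545}{2} - 29929 + \frac{20587}{2}\right) - 185 \cdot 91 = -19908 - 16835 = -36743$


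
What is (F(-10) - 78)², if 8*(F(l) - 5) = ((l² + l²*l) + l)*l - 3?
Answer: 72471169/64 ≈ 1.1324e+6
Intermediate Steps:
F(l) = 37/8 + l*(l + l² + l³)/8 (F(l) = 5 + (((l² + l²*l) + l)*l - 3)/8 = 5 + (((l² + l³) + l)*l - 3)/8 = 5 + ((l + l² + l³)*l - 3)/8 = 5 + (l*(l + l² + l³) - 3)/8 = 5 + (-3 + l*(l + l² + l³))/8 = 5 + (-3/8 + l*(l + l² + l³)/8) = 37/8 + l*(l + l² + l³)/8)
(F(-10) - 78)² = ((37/8 + (⅛)*(-10)² + (⅛)*(-10)³ + (⅛)*(-10)⁴) - 78)² = ((37/8 + (⅛)*100 + (⅛)*(-1000) + (⅛)*10000) - 78)² = ((37/8 + 25/2 - 125 + 1250) - 78)² = (9137/8 - 78)² = (8513/8)² = 72471169/64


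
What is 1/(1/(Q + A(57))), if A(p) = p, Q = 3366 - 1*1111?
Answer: 2312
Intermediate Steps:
Q = 2255 (Q = 3366 - 1111 = 2255)
1/(1/(Q + A(57))) = 1/(1/(2255 + 57)) = 1/(1/2312) = 2312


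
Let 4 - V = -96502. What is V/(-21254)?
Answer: -48253/10627 ≈ -4.5406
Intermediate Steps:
V = 96506 (V = 4 - 1*(-96502) = 4 + 96502 = 96506)
V/(-21254) = 96506/(-21254) = 96506*(-1/21254) = -48253/10627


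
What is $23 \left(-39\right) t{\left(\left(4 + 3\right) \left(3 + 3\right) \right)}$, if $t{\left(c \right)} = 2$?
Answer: $-1794$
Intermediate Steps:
$23 \left(-39\right) t{\left(\left(4 + 3\right) \left(3 + 3\right) \right)} = 23 \left(-39\right) 2 = \left(-897\right) 2 = -1794$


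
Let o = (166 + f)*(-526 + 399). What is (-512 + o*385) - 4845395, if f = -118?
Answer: -7192867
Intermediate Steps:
o = -6096 (o = (166 - 118)*(-526 + 399) = 48*(-127) = -6096)
(-512 + o*385) - 4845395 = (-512 - 6096*385) - 4845395 = (-512 - 2346960) - 4845395 = -2347472 - 4845395 = -7192867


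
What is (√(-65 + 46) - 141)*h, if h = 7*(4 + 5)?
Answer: -8883 + 63*I*√19 ≈ -8883.0 + 274.61*I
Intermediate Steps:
h = 63 (h = 7*9 = 63)
(√(-65 + 46) - 141)*h = (√(-65 + 46) - 141)*63 = (√(-19) - 141)*63 = (I*√19 - 141)*63 = (-141 + I*√19)*63 = -8883 + 63*I*√19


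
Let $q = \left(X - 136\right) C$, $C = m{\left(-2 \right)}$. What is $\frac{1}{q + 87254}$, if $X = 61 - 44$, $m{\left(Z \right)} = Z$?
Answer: $\frac{1}{87492} \approx 1.143 \cdot 10^{-5}$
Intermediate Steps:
$X = 17$ ($X = 61 - 44 = 17$)
$C = -2$
$q = 238$ ($q = \left(17 - 136\right) \left(-2\right) = \left(-119\right) \left(-2\right) = 238$)
$\frac{1}{q + 87254} = \frac{1}{238 + 87254} = \frac{1}{87492}$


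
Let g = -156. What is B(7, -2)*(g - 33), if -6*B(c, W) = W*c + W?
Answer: -504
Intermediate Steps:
B(c, W) = -W/6 - W*c/6 (B(c, W) = -(W*c + W)/6 = -(W + W*c)/6 = -W/6 - W*c/6)
B(7, -2)*(g - 33) = (-⅙*(-2)*(1 + 7))*(-156 - 33) = -⅙*(-2)*8*(-189) = (8/3)*(-189) = -504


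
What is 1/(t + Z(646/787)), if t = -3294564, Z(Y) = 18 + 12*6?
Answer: -1/3294474 ≈ -3.0354e-7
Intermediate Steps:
Z(Y) = 90 (Z(Y) = 18 + 72 = 90)
1/(t + Z(646/787)) = 1/(-3294564 + 90) = 1/(-3294474) = -1/3294474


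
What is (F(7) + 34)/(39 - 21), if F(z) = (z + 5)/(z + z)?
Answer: 122/63 ≈ 1.9365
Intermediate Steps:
F(z) = (5 + z)/(2*z) (F(z) = (5 + z)/((2*z)) = (5 + z)*(1/(2*z)) = (5 + z)/(2*z))
(F(7) + 34)/(39 - 21) = ((½)*(5 + 7)/7 + 34)/(39 - 21) = ((½)*(⅐)*12 + 34)/18 = (6/7 + 34)*(1/18) = (244/7)*(1/18) = 122/63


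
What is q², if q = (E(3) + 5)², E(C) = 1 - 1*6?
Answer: 0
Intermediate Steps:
E(C) = -5 (E(C) = 1 - 6 = -5)
q = 0 (q = (-5 + 5)² = 0² = 0)
q² = 0² = 0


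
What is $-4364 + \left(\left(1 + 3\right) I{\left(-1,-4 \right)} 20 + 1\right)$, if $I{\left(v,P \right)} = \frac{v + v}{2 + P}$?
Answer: $-4283$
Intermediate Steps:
$I{\left(v,P \right)} = \frac{2 v}{2 + P}$
$-4364 + \left(\left(1 + 3\right) I{\left(-1,-4 \right)} 20 + 1\right) = -4364 + \left(\left(1 + 3\right) 2 \left(-1\right) \frac{1}{2 - 4} \cdot 20 + 1\right) = -4364 + \left(4 \cdot 2 \left(-1\right) \frac{1}{-2} \cdot 20 + 1\right) = -4364 + \left(4 \cdot 2 \left(-1\right) \left(- \frac{1}{2}\right) 20 + 1\right) = -4364 + \left(4 \cdot 1 \cdot 20 + 1\right) = -4364 + \left(4 \cdot 20 + 1\right) = -4364 + \left(80 + 1\right) = -4364 + 81 = -4283$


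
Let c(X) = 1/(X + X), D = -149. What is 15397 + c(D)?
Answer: 4588305/298 ≈ 15397.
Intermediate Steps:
c(X) = 1/(2*X)
15397 + c(D) = 15397 + (½)/(-149) = 15397 + (½)*(-1/149) = 15397 - 1/298 = 4588305/298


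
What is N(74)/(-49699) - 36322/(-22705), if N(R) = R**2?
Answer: 1680834498/1128415795 ≈ 1.4896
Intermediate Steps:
N(74)/(-49699) - 36322/(-22705) = 74**2/(-49699) - 36322/(-22705) = 5476*(-1/49699) - 36322*(-1/22705) = -5476/49699 + 36322/22705 = 1680834498/1128415795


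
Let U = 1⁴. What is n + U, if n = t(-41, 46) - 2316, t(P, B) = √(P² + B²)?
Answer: -2315 + √3797 ≈ -2253.4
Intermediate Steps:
U = 1
t(P, B) = √(B² + P²)
n = -2316 + √3797 (n = √(46² + (-41)²) - 2316 = √(2116 + 1681) - 2316 = √3797 - 2316 = -2316 + √3797 ≈ -2254.4)
n + U = (-2316 + √3797) + 1 = -2315 + √3797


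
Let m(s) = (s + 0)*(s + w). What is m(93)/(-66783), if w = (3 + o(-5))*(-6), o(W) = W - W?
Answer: -2325/22261 ≈ -0.10444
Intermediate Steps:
o(W) = 0
w = -18 (w = (3 + 0)*(-6) = 3*(-6) = -18)
m(s) = s*(-18 + s) (m(s) = (s + 0)*(s - 18) = s*(-18 + s))
m(93)/(-66783) = (93*(-18 + 93))/(-66783) = (93*75)*(-1/66783) = 6975*(-1/66783) = -2325/22261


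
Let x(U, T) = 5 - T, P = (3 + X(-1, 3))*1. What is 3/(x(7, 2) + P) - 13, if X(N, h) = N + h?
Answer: -101/8 ≈ -12.625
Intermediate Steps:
P = 5 (P = (3 + (-1 + 3))*1 = (3 + 2)*1 = 5*1 = 5)
3/(x(7, 2) + P) - 13 = 3/((5 - 1*2) + 5) - 13 = 3/((5 - 2) + 5) - 13 = 3/(3 + 5) - 13 = 3/8 - 13 = -101/8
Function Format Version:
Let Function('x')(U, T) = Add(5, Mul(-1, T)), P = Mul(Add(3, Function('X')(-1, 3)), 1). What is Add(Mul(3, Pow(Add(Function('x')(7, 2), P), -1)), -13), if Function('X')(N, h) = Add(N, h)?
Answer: Rational(-101, 8) ≈ -12.625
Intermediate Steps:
P = 5 (P = Mul(Add(3, Add(-1, 3)), 1) = Mul(Add(3, 2), 1) = Mul(5, 1) = 5)
Add(Mul(3, Pow(Add(Function('x')(7, 2), P), -1)), -13) = Add(Mul(3, Pow(Add(Add(5, Mul(-1, 2)), 5), -1)), -13) = Add(Mul(3, Pow(Add(Add(5, -2), 5), -1)), -13) = Add(Mul(3, Pow(Add(3, 5), -1)), -13) = Add(Mul(3, Pow(8, -1)), -13) = Add(Mul(3, Rational(1, 8)), -13) = Add(Rational(3, 8), -13) = Rational(-101, 8)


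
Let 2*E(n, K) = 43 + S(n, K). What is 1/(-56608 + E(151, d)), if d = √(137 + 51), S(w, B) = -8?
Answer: -2/113181 ≈ -1.7671e-5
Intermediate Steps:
d = 2*√47 (d = √188 = 2*√47 ≈ 13.711)
E(n, K) = 35/2 (E(n, K) = (43 - 8)/2 = (½)*35 = 35/2)
1/(-56608 + E(151, d)) = 1/(-56608 + 35/2) = 1/(-113181/2) = -2/113181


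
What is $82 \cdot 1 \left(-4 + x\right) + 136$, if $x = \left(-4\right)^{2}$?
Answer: $1120$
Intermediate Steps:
$x = 16$
$82 \cdot 1 \left(-4 + x\right) + 136 = 82 \cdot 1 \left(-4 + 16\right) + 136 = 82 \cdot 1 \cdot 12 + 136 = 82 \cdot 12 + 136 = 984 + 136 = 1120$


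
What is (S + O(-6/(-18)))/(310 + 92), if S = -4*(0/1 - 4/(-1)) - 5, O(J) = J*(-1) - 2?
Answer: -35/603 ≈ -0.058043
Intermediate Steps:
O(J) = -2 - J (O(J) = -J - 2 = -2 - J)
S = -21 (S = -4*(0*1 - 4*(-1)) - 5 = -4*(0 + 4) - 5 = -4*4 - 5 = -16 - 5 = -21)
(S + O(-6/(-18)))/(310 + 92) = (-21 + (-2 - (-6)/(-18)))/(310 + 92) = (-21 + (-2 - (-6)*(-1)/18))/402 = (-21 + (-2 - 1*1/3))*(1/402) = (-21 + (-2 - 1/3))*(1/402) = (-21 - 7/3)*(1/402) = -70/3*1/402 = -35/603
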